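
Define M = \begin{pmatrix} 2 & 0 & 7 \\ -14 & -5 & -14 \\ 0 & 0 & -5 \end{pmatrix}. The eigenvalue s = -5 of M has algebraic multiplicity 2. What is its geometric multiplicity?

2

M + 5I = [[7, 0, 7], [-14, 0, -14], [0, 0, 0]].
This matrix has rank 1, so its null space has dimension 3 − 1 = 2.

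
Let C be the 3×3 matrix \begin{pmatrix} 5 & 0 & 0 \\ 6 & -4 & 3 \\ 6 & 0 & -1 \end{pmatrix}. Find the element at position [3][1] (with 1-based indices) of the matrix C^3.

Characteristic polynomial: λ^3 - 21λ - 20 = (λ - 5)(λ + 1)(λ + 4), so the eigenvalues are -4, -1, 5.
λ=5: eigenvector (1, 1, 1).
λ=-1: eigenvector (0, 1, 1).
λ=-4: eigenvector (0, 1, 0).
P = [[1, 0, 0], [1, 1, 1], [1, 1, 0]], D = diag(5, -1, -4), P⁻¹ = [[1, 0, 0], [-1, 0, 1], [0, 1, -1]].
C³ = P·diag(125, -1, -64)·P⁻¹ = [[125, 0, 0], [126, -64, 63], [126, 0, -1]].
The requested entry is 126.

126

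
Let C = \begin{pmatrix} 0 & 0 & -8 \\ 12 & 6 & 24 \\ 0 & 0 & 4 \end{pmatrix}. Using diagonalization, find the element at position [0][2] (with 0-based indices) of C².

-32

Characteristic polynomial: t^3 - 10t^2 + 24t = t(t - 6)(t - 4), so the eigenvalues are 0, 4, 6.
t=0: eigenvector (1, -2, 0).
t=6: eigenvector (0, 1, 0).
t=4: eigenvector (-2, 0, 1).
P = [[1, 0, -2], [-2, 1, 0], [0, 0, 1]], D = diag(0, 6, 4), P⁻¹ = [[1, 0, 2], [2, 1, 4], [0, 0, 1]].
C² = P·diag(0, 36, 16)·P⁻¹ = [[0, 0, -32], [72, 36, 144], [0, 0, 16]].
The requested entry is -32.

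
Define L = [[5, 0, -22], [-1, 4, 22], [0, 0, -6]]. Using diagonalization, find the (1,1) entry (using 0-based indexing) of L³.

Characteristic polynomial: s^3 - 3s^2 - 34s + 120 = (s - 5)(s - 4)(s + 6), so the eigenvalues are -6, 4, 5.
s=5: eigenvector (1, -1, 0).
s=4: eigenvector (0, 1, 0).
s=-6: eigenvector (2, -2, 1).
P = [[1, 0, 2], [-1, 1, -2], [0, 0, 1]], D = diag(5, 4, -6), P⁻¹ = [[1, 0, -2], [1, 1, 0], [0, 0, 1]].
L³ = P·diag(125, 64, -216)·P⁻¹ = [[125, 0, -682], [-61, 64, 682], [0, 0, -216]].
The requested entry is 64.

64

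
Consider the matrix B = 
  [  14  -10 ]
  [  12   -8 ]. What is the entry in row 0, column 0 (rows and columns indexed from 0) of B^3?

344

Characteristic polynomial: r^2 - 6r + 8 = (r - 4)(r - 2), so the eigenvalues are 2, 4.
r=4: eigenvector (1, 1).
r=2: eigenvector (-5, -6).
P = [[1, -5], [1, -6]], D = diag(4, 2), P⁻¹ = [[6, -5], [1, -1]].
B³ = P·diag(64, 8)·P⁻¹ = [[344, -280], [336, -272]].
The requested entry is 344.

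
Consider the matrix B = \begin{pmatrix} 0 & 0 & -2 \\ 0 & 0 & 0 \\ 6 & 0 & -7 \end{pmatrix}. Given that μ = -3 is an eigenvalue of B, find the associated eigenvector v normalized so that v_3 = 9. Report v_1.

B + 3I = [[3, 0, -2], [0, 3, 0], [6, 0, -4]].
Solving (B + 3I)v = 0 gives the eigenspace spanned by (6, 0, 9).
With v_3 = 9, v = (6, 0, 9), so v_1 = 6.

6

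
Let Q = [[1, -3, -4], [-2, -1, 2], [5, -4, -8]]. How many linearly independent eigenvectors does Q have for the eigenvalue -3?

Q + 3I = [[4, -3, -4], [-2, 2, 2], [5, -4, -5]].
This matrix has rank 2, so its null space has dimension 3 − 2 = 1.

1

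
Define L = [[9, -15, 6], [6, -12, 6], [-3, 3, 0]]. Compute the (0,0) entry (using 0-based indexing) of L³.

243

Characteristic polynomial: s^3 + 3s^2 - 18s = s(s - 3)(s + 6), so the eigenvalues are -6, 0, 3.
s=3: eigenvector (1, 0, -1).
s=0: eigenvector (1, 1, 1).
s=-6: eigenvector (-1, -1, 0).
P = [[1, 1, -1], [0, 1, -1], [-1, 1, 0]], D = diag(3, 0, -6), P⁻¹ = [[1, -1, 0], [1, -1, 1], [1, -2, 1]].
L³ = P·diag(27, 0, -216)·P⁻¹ = [[243, -459, 216], [216, -432, 216], [-27, 27, 0]].
The requested entry is 243.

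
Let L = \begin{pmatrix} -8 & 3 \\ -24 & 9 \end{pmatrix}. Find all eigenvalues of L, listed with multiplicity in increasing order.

0, 1

Characteristic polynomial: p(s) = s^2 - s = s(s - 1).
Roots (with multiplicity): 0, 1.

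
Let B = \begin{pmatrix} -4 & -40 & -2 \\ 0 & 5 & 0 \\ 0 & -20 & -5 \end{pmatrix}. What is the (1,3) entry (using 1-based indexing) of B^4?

Characteristic polynomial: r^3 + 4r^2 - 25r - 100 = (r - 5)(r + 4)(r + 5), so the eigenvalues are -5, -4, 5.
r=-5: eigenvector (2, 0, 1).
r=5: eigenvector (-4, 1, -2).
r=-4: eigenvector (1, 0, 0).
P = [[2, -4, 1], [0, 1, 0], [1, -2, 0]], D = diag(-5, 5, -4), P⁻¹ = [[0, 2, 1], [0, 1, 0], [1, 0, -2]].
B⁴ = P·diag(625, 625, 256)·P⁻¹ = [[256, 0, 738], [0, 625, 0], [0, 0, 625]].
The requested entry is 738.

738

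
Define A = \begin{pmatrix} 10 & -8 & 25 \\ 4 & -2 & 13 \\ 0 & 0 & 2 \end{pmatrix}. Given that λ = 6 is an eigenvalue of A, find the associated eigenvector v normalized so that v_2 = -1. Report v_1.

-2

A − 6I = [[4, -8, 25], [4, -8, 13], [0, 0, -4]].
Solving (A − 6I)v = 0 gives the eigenspace spanned by (-2, -1, 0).
With v_2 = -1, v = (-2, -1, 0), so v_1 = -2.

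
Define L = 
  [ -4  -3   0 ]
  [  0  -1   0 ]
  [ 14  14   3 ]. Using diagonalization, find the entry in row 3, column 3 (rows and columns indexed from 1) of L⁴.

Characteristic polynomial: λ^3 + 2λ^2 - 11λ - 12 = (λ - 3)(λ + 1)(λ + 4), so the eigenvalues are -4, -1, 3.
λ=-4: eigenvector (1, 0, -2).
λ=-1: eigenvector (-1, 1, 0).
λ=3: eigenvector (0, 0, 1).
P = [[1, -1, 0], [0, 1, 0], [-2, 0, 1]], D = diag(-4, -1, 3), P⁻¹ = [[1, 1, 0], [0, 1, 0], [2, 2, 1]].
L⁴ = P·diag(256, 1, 81)·P⁻¹ = [[256, 255, 0], [0, 1, 0], [-350, -350, 81]].
The requested entry is 81.

81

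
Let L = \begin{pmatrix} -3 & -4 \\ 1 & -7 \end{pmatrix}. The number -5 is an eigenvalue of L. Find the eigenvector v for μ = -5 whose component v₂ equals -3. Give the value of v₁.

-6

L + 5I = [[2, -4], [1, -2]].
Solving (L + 5I)v = 0 gives the eigenspace spanned by (-6, -3).
With v₂ = -3, v = (-6, -3), so v₁ = -6.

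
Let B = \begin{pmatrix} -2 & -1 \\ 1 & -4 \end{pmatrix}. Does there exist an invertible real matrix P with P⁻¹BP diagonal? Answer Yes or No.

Characteristic polynomial: p(μ) = μ^2 + 6μ + 9 = (μ + 3)^2.
μ = -3 has algebraic multiplicity 2; rank(B + 3I) = 1, so geometric multiplicity = 1.
Geometric multiplicity < algebraic multiplicity, so B is not diagonalizable.

No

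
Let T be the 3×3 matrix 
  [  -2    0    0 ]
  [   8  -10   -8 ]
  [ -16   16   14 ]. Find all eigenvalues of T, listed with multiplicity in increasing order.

Characteristic polynomial: p(μ) = μ^3 - 2μ^2 - 20μ - 24 = (μ - 6)(μ + 2)^2.
Roots (with multiplicity): -2, -2, 6.

-2, -2, 6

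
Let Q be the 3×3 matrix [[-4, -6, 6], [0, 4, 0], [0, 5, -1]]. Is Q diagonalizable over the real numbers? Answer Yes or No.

Yes

Characteristic polynomial: p(s) = s^3 + s^2 - 16s - 16 = (s - 4)(s + 1)(s + 4).
All 3 eigenvalues are distinct, so Q is diagonalizable.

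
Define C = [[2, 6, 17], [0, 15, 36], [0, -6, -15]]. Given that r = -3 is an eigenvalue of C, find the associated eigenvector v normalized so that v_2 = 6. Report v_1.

3

C + 3I = [[5, 6, 17], [0, 18, 36], [0, -6, -12]].
Solving (C + 3I)v = 0 gives the eigenspace spanned by (3, 6, -3).
With v_2 = 6, v = (3, 6, -3), so v_1 = 3.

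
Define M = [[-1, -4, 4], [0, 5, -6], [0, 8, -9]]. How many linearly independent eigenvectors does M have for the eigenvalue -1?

M + 1I = [[0, -4, 4], [0, 6, -6], [0, 8, -8]].
This matrix has rank 1, so its null space has dimension 3 − 1 = 2.

2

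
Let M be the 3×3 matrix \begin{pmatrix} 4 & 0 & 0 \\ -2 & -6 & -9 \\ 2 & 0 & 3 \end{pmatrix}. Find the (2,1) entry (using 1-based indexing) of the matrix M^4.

Characteristic polynomial: r^3 - r^2 - 30r + 72 = (r - 4)(r - 3)(r + 6), so the eigenvalues are -6, 3, 4.
r=4: eigenvector (1, -2, 2).
r=-6: eigenvector (0, 1, 0).
r=3: eigenvector (0, -1, 1).
P = [[1, 0, 0], [-2, 1, -1], [2, 0, 1]], D = diag(4, -6, 3), P⁻¹ = [[1, 0, 0], [0, 1, 1], [-2, 0, 1]].
M⁴ = P·diag(256, 1296, 81)·P⁻¹ = [[256, 0, 0], [-350, 1296, 1215], [350, 0, 81]].
The requested entry is -350.

-350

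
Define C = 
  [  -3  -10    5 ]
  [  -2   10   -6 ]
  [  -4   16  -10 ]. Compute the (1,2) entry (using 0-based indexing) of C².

-10

Characteristic polynomial: s^3 + 3s^2 - 4s - 12 = (s - 2)(s + 2)(s + 3), so the eigenvalues are -3, -2, 2.
s=-3: eigenvector (1, 2, 4).
s=-2: eigenvector (0, 1, 2).
s=2: eigenvector (1, -2, -3).
P = [[1, 0, 1], [2, 1, -2], [4, 2, -3]], D = diag(-3, -2, 2), P⁻¹ = [[1, 2, -1], [-2, -7, 4], [0, -2, 1]].
C² = P·diag(9, 4, 4)·P⁻¹ = [[9, 10, -5], [10, 24, -10], [20, 40, -16]].
The requested entry is -10.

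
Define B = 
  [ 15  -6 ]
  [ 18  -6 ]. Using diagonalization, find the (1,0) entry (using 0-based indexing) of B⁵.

Characteristic polynomial: r^2 - 9r + 18 = (r - 6)(r - 3), so the eigenvalues are 3, 6.
r=6: eigenvector (-2, -3).
r=3: eigenvector (1, 2).
P = [[-2, 1], [-3, 2]], D = diag(6, 3), P⁻¹ = [[-2, 1], [-3, 2]].
B⁵ = P·diag(7776, 243)·P⁻¹ = [[30375, -15066], [45198, -22356]].
The requested entry is 45198.

45198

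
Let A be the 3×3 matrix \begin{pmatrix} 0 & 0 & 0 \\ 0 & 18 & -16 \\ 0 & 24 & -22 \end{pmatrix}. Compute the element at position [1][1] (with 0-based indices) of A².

Characteristic polynomial: λ^3 + 4λ^2 - 12λ = λ(λ - 2)(λ + 6), so the eigenvalues are -6, 0, 2.
λ=0: eigenvector (1, 0, 0).
λ=2: eigenvector (0, 1, 1).
λ=-6: eigenvector (0, 2, 3).
P = [[1, 0, 0], [0, 1, 2], [0, 1, 3]], D = diag(0, 2, -6), P⁻¹ = [[1, 0, 0], [0, 3, -2], [0, -1, 1]].
A² = P·diag(0, 4, 36)·P⁻¹ = [[0, 0, 0], [0, -60, 64], [0, -96, 100]].
The requested entry is -60.

-60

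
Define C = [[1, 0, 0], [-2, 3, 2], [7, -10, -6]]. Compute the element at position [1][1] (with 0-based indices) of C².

Characteristic polynomial: r^3 + 2r^2 - r - 2 = (r - 1)(r + 1)(r + 2), so the eigenvalues are -2, -1, 1.
r=-1: eigenvector (0, 1, -2).
r=1: eigenvector (1, 0, 1).
r=-2: eigenvector (0, -2, 5).
P = [[0, 1, 0], [1, 0, -2], [-2, 1, 5]], D = diag(-1, 1, -2), P⁻¹ = [[-2, 5, 2], [1, 0, 0], [-1, 2, 1]].
C² = P·diag(1, 1, 4)·P⁻¹ = [[1, 0, 0], [6, -11, -6], [-15, 30, 16]].
The requested entry is -11.

-11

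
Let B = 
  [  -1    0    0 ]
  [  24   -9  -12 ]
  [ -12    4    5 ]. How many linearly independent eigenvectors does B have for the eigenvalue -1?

B + 1I = [[0, 0, 0], [24, -8, -12], [-12, 4, 6]].
This matrix has rank 1, so its null space has dimension 3 − 1 = 2.

2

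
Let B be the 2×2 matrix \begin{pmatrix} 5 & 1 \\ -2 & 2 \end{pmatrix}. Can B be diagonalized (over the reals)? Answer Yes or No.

Characteristic polynomial: p(s) = s^2 - 7s + 12 = (s - 4)(s - 3).
All 2 eigenvalues are distinct, so B is diagonalizable.

Yes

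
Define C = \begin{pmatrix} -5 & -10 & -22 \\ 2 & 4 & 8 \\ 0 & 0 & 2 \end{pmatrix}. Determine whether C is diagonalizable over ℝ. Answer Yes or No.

Yes

Characteristic polynomial: p(r) = r^3 - r^2 - 2r = r(r - 2)(r + 1).
All 3 eigenvalues are distinct, so C is diagonalizable.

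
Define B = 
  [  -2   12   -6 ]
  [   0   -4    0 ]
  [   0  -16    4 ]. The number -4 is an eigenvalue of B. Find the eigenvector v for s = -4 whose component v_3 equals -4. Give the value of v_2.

B + 4I = [[2, 12, -6], [0, 0, 0], [0, -16, 8]].
Solving (B + 4I)v = 0 gives the eigenspace spanned by (0, -2, -4).
With v_3 = -4, v = (0, -2, -4), so v_2 = -2.

-2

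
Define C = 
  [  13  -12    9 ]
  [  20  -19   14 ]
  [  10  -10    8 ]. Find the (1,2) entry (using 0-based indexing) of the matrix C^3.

Characteristic polynomial: μ^3 - 2μ^2 - 5μ + 6 = (μ - 3)(μ - 1)(μ + 2), so the eigenvalues are -2, 1, 3.
μ=3: eigenvector (3, 4, 2).
μ=1: eigenvector (1, 1, 0).
μ=-2: eigenvector (1, 2, 1).
P = [[3, 1, 1], [4, 1, 2], [2, 0, 1]], D = diag(3, 1, -2), P⁻¹ = [[1, -1, 1], [0, 1, -2], [-2, 2, -1]].
C³ = P·diag(27, 1, -8)·P⁻¹ = [[97, -96, 87], [140, -139, 122], [70, -70, 62]].
The requested entry is 122.

122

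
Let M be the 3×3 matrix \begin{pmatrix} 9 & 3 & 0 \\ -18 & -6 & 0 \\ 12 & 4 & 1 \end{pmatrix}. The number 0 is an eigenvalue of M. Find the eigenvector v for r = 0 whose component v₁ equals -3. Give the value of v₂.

9

M = [[9, 3, 0], [-18, -6, 0], [12, 4, 1]].
Solving (M)v = 0 gives the eigenspace spanned by (-3, 9, 0).
With v₁ = -3, v = (-3, 9, 0), so v₂ = 9.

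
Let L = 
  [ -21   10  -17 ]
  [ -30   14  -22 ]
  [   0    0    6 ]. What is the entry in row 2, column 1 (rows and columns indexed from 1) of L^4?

7770

Characteristic polynomial: μ^3 + μ^2 - 36μ - 36 = (μ - 6)(μ + 1)(μ + 6), so the eigenvalues are -6, -1, 6.
μ=-1: eigenvector (-1, -2, 0).
μ=-6: eigenvector (2, 3, 0).
μ=6: eigenvector (-1, -1, 1).
P = [[-1, 2, -1], [-2, 3, -1], [0, 0, 1]], D = diag(-1, -6, 6), P⁻¹ = [[3, -2, 1], [2, -1, 1], [0, 0, 1]].
L⁴ = P·diag(1, 1296, 1296)·P⁻¹ = [[5181, -2590, 1295], [7770, -3884, 2590], [0, 0, 1296]].
The requested entry is 7770.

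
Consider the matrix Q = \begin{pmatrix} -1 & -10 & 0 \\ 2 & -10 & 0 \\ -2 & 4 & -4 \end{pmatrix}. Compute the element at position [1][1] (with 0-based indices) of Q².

80

Characteristic polynomial: λ^3 + 15λ^2 + 74λ + 120 = (λ + 4)(λ + 5)(λ + 6), so the eigenvalues are -6, -5, -4.
λ=-5: eigenvector (5, 2, 2).
λ=-6: eigenvector (2, 1, 0).
λ=-4: eigenvector (0, 0, 1).
P = [[5, 2, 0], [2, 1, 0], [2, 0, 1]], D = diag(-5, -6, -4), P⁻¹ = [[1, -2, 0], [-2, 5, 0], [-2, 4, 1]].
Q² = P·diag(25, 36, 16)·P⁻¹ = [[-19, 110, 0], [-22, 80, 0], [18, -36, 16]].
The requested entry is 80.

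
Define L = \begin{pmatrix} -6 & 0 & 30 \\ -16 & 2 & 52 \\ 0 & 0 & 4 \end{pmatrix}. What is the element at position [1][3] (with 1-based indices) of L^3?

Characteristic polynomial: r^3 - 28r + 48 = (r - 4)(r - 2)(r + 6), so the eigenvalues are -6, 2, 4.
r=4: eigenvector (3, 2, 1).
r=2: eigenvector (0, 1, 0).
r=-6: eigenvector (1, 2, 0).
P = [[3, 0, 1], [2, 1, 2], [1, 0, 0]], D = diag(4, 2, -6), P⁻¹ = [[0, 0, 1], [-2, 1, 4], [1, 0, -3]].
L³ = P·diag(64, 8, -216)·P⁻¹ = [[-216, 0, 840], [-448, 8, 1456], [0, 0, 64]].
The requested entry is 840.

840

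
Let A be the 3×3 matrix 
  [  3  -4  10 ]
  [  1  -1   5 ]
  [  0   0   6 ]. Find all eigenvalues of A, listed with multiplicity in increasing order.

Characteristic polynomial: p(s) = s^3 - 8s^2 + 13s - 6 = (s - 6)(s - 1)^2.
Roots (with multiplicity): 1, 1, 6.

1, 1, 6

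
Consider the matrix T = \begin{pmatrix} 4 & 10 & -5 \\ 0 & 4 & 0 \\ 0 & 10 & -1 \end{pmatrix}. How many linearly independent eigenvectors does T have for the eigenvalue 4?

2

T − 4I = [[0, 10, -5], [0, 0, 0], [0, 10, -5]].
This matrix has rank 1, so its null space has dimension 3 − 1 = 2.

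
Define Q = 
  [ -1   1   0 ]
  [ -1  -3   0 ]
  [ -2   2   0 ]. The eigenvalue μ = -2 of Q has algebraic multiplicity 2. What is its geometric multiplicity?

1

Q + 2I = [[1, 1, 0], [-1, -1, 0], [-2, 2, 2]].
This matrix has rank 2, so its null space has dimension 3 − 2 = 1.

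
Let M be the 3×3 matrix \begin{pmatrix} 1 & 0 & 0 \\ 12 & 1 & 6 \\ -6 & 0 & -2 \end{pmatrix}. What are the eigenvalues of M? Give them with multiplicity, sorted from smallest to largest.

Characteristic polynomial: p(r) = r^3 - 3r + 2 = (r - 1)^2(r + 2).
Roots (with multiplicity): -2, 1, 1.

-2, 1, 1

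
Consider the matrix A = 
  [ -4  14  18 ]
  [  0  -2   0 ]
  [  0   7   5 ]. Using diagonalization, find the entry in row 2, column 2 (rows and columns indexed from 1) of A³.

-8

Characteristic polynomial: μ^3 + μ^2 - 22μ - 40 = (μ - 5)(μ + 2)(μ + 4), so the eigenvalues are -4, -2, 5.
μ=-4: eigenvector (1, 0, 0).
μ=5: eigenvector (2, 0, 1).
μ=-2: eigenvector (-2, 1, -1).
P = [[1, 2, -2], [0, 0, 1], [0, 1, -1]], D = diag(-4, 5, -2), P⁻¹ = [[1, 0, -2], [0, 1, 1], [0, 1, 0]].
A³ = P·diag(-64, 125, -8)·P⁻¹ = [[-64, 266, 378], [0, -8, 0], [0, 133, 125]].
The requested entry is -8.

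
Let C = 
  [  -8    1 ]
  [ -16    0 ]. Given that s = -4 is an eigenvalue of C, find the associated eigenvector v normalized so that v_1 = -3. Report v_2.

C + 4I = [[-4, 1], [-16, 4]].
Solving (C + 4I)v = 0 gives the eigenspace spanned by (-3, -12).
With v_1 = -3, v = (-3, -12), so v_2 = -12.

-12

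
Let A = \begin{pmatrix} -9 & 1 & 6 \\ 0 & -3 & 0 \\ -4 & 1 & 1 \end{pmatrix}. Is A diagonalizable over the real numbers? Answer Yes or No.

No

Characteristic polynomial: p(μ) = μ^3 + 11μ^2 + 39μ + 45 = (μ + 3)^2(μ + 5).
μ = -3 has algebraic multiplicity 2; rank(A + 3I) = 2, so geometric multiplicity = 1.
Geometric multiplicity < algebraic multiplicity, so A is not diagonalizable.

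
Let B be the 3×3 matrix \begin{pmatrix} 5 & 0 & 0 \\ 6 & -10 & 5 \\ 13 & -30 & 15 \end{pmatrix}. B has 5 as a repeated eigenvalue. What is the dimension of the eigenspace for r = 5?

B − 5I = [[0, 0, 0], [6, -15, 5], [13, -30, 10]].
This matrix has rank 2, so its null space has dimension 3 − 2 = 1.

1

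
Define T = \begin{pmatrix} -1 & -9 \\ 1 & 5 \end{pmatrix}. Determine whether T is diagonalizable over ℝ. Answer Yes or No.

Characteristic polynomial: p(μ) = μ^2 - 4μ + 4 = (μ - 2)^2.
μ = 2 has algebraic multiplicity 2; rank(T − 2I) = 1, so geometric multiplicity = 1.
Geometric multiplicity < algebraic multiplicity, so T is not diagonalizable.

No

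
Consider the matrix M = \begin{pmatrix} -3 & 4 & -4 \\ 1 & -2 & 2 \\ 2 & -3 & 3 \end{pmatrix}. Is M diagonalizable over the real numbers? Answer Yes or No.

No

Characteristic polynomial: p(r) = r^3 + 2r^2 + r = r(r + 1)^2.
r = -1 has algebraic multiplicity 2; rank(M + 1I) = 2, so geometric multiplicity = 1.
Geometric multiplicity < algebraic multiplicity, so M is not diagonalizable.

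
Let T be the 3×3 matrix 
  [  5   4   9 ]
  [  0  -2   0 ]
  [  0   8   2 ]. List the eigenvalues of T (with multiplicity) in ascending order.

-2, 2, 5

Characteristic polynomial: p(λ) = λ^3 - 5λ^2 - 4λ + 20 = (λ - 5)(λ - 2)(λ + 2).
Roots (with multiplicity): -2, 2, 5.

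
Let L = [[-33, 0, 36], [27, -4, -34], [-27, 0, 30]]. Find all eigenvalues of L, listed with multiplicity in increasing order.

-6, -4, 3

Characteristic polynomial: p(s) = s^3 + 7s^2 - 6s - 72 = (s - 3)(s + 4)(s + 6).
Roots (with multiplicity): -6, -4, 3.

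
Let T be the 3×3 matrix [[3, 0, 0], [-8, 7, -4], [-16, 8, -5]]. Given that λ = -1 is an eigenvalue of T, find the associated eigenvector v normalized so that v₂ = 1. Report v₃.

T + 1I = [[4, 0, 0], [-8, 8, -4], [-16, 8, -4]].
Solving (T + 1I)v = 0 gives the eigenspace spanned by (0, 1, 2).
With v₂ = 1, v = (0, 1, 2), so v₃ = 2.

2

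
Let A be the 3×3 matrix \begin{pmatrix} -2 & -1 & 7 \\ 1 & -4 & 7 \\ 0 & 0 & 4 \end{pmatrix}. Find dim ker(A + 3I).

1

A + 3I = [[1, -1, 7], [1, -1, 7], [0, 0, 7]].
This matrix has rank 2, so its null space has dimension 3 − 2 = 1.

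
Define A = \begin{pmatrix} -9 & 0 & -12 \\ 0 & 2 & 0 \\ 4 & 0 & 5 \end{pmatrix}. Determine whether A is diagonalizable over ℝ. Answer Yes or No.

Characteristic polynomial: p(λ) = λ^3 + 2λ^2 - 5λ - 6 = (λ - 2)(λ + 1)(λ + 3).
All 3 eigenvalues are distinct, so A is diagonalizable.

Yes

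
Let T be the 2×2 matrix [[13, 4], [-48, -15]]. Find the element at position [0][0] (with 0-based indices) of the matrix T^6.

-2183

Characteristic polynomial: λ^2 + 2λ - 3 = (λ - 1)(λ + 3), so the eigenvalues are -3, 1.
λ=1: eigenvector (1, -3).
λ=-3: eigenvector (-1, 4).
P = [[1, -1], [-3, 4]], D = diag(1, -3), P⁻¹ = [[4, 1], [3, 1]].
T⁶ = P·diag(1, 729)·P⁻¹ = [[-2183, -728], [8736, 2913]].
The requested entry is -2183.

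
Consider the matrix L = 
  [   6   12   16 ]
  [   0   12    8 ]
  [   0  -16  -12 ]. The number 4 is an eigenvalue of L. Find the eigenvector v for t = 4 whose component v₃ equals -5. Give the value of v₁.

L − 4I = [[2, 12, 16], [0, 8, 8], [0, -16, -16]].
Solving (L − 4I)v = 0 gives the eigenspace spanned by (10, 5, -5).
With v₃ = -5, v = (10, 5, -5), so v₁ = 10.

10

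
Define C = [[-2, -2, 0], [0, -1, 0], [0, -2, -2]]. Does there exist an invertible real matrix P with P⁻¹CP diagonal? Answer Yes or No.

Characteristic polynomial: p(r) = r^3 + 5r^2 + 8r + 4 = (r + 1)(r + 2)^2.
r = -2 has algebraic multiplicity 2; rank(C + 2I) = 1, so geometric multiplicity = 2.
Every eigenvalue has geometric = algebraic multiplicity, so C is diagonalizable.

Yes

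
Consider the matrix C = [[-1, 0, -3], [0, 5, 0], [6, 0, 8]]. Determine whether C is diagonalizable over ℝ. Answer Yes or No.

Characteristic polynomial: p(λ) = λ^3 - 12λ^2 + 45λ - 50 = (λ - 5)^2(λ - 2).
λ = 5 has algebraic multiplicity 2; rank(C − 5I) = 1, so geometric multiplicity = 2.
Every eigenvalue has geometric = algebraic multiplicity, so C is diagonalizable.

Yes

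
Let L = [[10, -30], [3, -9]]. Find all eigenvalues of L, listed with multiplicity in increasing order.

0, 1

Characteristic polynomial: p(r) = r^2 - r = r(r - 1).
Roots (with multiplicity): 0, 1.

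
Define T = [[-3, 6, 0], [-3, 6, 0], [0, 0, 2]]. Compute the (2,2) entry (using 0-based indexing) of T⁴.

Characteristic polynomial: λ^3 - 5λ^2 + 6λ = λ(λ - 3)(λ - 2), so the eigenvalues are 0, 2, 3.
λ=3: eigenvector (1, 1, 0).
λ=0: eigenvector (-2, -1, 0).
λ=2: eigenvector (0, 0, 1).
P = [[1, -2, 0], [1, -1, 0], [0, 0, 1]], D = diag(3, 0, 2), P⁻¹ = [[-1, 2, 0], [-1, 1, 0], [0, 0, 1]].
T⁴ = P·diag(81, 0, 16)·P⁻¹ = [[-81, 162, 0], [-81, 162, 0], [0, 0, 16]].
The requested entry is 16.

16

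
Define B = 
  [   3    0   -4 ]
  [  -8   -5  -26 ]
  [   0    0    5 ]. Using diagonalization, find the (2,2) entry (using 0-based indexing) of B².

Characteristic polynomial: r^3 - 3r^2 - 25r + 75 = (r - 5)(r - 3)(r + 5), so the eigenvalues are -5, 3, 5.
r=3: eigenvector (1, -1, 0).
r=-5: eigenvector (0, 1, 0).
r=5: eigenvector (-2, -1, 1).
P = [[1, 0, -2], [-1, 1, -1], [0, 0, 1]], D = diag(3, -5, 5), P⁻¹ = [[1, 0, 2], [1, 1, 3], [0, 0, 1]].
B² = P·diag(9, 25, 25)·P⁻¹ = [[9, 0, -32], [16, 25, 32], [0, 0, 25]].
The requested entry is 25.

25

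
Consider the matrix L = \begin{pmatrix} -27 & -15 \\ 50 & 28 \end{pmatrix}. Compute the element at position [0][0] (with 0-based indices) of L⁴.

-309

Characteristic polynomial: λ^2 - λ - 6 = (λ - 3)(λ + 2), so the eigenvalues are -2, 3.
λ=-2: eigenvector (3, -5).
λ=3: eigenvector (1, -2).
P = [[3, 1], [-5, -2]], D = diag(-2, 3), P⁻¹ = [[2, 1], [-5, -3]].
L⁴ = P·diag(16, 81)·P⁻¹ = [[-309, -195], [650, 406]].
The requested entry is -309.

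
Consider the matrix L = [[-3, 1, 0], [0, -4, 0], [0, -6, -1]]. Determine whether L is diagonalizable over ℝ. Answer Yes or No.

Characteristic polynomial: p(λ) = λ^3 + 8λ^2 + 19λ + 12 = (λ + 1)(λ + 3)(λ + 4).
All 3 eigenvalues are distinct, so L is diagonalizable.

Yes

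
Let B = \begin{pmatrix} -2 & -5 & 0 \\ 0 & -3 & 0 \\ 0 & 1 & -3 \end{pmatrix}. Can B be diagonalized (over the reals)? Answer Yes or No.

Characteristic polynomial: p(s) = s^3 + 8s^2 + 21s + 18 = (s + 2)(s + 3)^2.
s = -3 has algebraic multiplicity 2; rank(B + 3I) = 2, so geometric multiplicity = 1.
Geometric multiplicity < algebraic multiplicity, so B is not diagonalizable.

No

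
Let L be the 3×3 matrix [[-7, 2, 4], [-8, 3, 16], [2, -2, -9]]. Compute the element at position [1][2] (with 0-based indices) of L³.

784

Characteristic polynomial: r^3 + 13r^2 + 55r + 75 = (r + 3)(r + 5)^2, so the eigenvalues are -5, -5, -3.
r=-3: eigenvector (1, 4, -1).
r=-5: eigenvector (1, 1, 0).
r=-5: eigenvector (0, -2, 1).
P = [[1, 1, 0], [4, 1, -2], [-1, 0, 1]], D = diag(-3, -5, -5), P⁻¹ = [[-1, 1, 2], [2, -1, -2], [-1, 1, 3]].
L³ = P·diag(-27, -125, -125)·P⁻¹ = [[-223, 98, 196], [-392, 267, 784], [98, -98, -321]].
The requested entry is 784.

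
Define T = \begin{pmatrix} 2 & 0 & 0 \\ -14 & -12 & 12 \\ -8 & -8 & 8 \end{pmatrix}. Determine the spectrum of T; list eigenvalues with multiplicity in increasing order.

Characteristic polynomial: p(s) = s^3 + 2s^2 - 8s = s(s - 2)(s + 4).
Roots (with multiplicity): -4, 0, 2.

-4, 0, 2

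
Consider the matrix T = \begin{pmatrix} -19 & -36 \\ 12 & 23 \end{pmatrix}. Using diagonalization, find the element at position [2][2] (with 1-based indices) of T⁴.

Characteristic polynomial: s^2 - 4s - 5 = (s - 5)(s + 1), so the eigenvalues are -1, 5.
s=5: eigenvector (-3, 2).
s=-1: eigenvector (-2, 1).
P = [[-3, -2], [2, 1]], D = diag(5, -1), P⁻¹ = [[1, 2], [-2, -3]].
T⁴ = P·diag(625, 1)·P⁻¹ = [[-1871, -3744], [1248, 2497]].
The requested entry is 2497.

2497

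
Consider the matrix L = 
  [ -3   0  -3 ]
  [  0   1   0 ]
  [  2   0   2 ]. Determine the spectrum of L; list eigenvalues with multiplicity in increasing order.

-1, 0, 1

Characteristic polynomial: p(μ) = μ^3 - μ = μ(μ - 1)(μ + 1).
Roots (with multiplicity): -1, 0, 1.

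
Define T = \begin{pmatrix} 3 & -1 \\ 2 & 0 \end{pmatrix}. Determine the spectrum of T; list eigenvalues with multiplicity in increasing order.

1, 2

Characteristic polynomial: p(μ) = μ^2 - 3μ + 2 = (μ - 2)(μ - 1).
Roots (with multiplicity): 1, 2.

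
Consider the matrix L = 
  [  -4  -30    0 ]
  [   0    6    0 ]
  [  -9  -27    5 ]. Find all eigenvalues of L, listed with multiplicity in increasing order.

Characteristic polynomial: p(λ) = λ^3 - 7λ^2 - 14λ + 120 = (λ - 6)(λ - 5)(λ + 4).
Roots (with multiplicity): -4, 5, 6.

-4, 5, 6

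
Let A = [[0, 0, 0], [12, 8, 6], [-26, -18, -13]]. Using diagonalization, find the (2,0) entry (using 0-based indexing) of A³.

Characteristic polynomial: λ^3 + 5λ^2 + 4λ = λ(λ + 1)(λ + 4), so the eigenvalues are -4, -1, 0.
λ=0: eigenvector (1, 0, -2).
λ=-4: eigenvector (0, 1, -2).
λ=-1: eigenvector (0, 2, -3).
P = [[1, 0, 0], [0, 1, 2], [-2, -2, -3]], D = diag(0, -4, -1), P⁻¹ = [[1, 0, 0], [-4, -3, -2], [2, 2, 1]].
A³ = P·diag(0, -64, -1)·P⁻¹ = [[0, 0, 0], [252, 188, 126], [-506, -378, -253]].
The requested entry is -506.

-506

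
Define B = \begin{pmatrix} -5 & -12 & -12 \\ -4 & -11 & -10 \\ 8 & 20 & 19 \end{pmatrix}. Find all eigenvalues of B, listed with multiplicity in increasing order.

-1, 1, 3

Characteristic polynomial: p(λ) = λ^3 - 3λ^2 - λ + 3 = (λ - 3)(λ - 1)(λ + 1).
Roots (with multiplicity): -1, 1, 3.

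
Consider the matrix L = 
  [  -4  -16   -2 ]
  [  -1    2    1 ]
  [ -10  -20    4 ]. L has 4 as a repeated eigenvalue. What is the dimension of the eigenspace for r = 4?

L − 4I = [[-8, -16, -2], [-1, -2, 1], [-10, -20, 0]].
This matrix has rank 2, so its null space has dimension 3 − 2 = 1.

1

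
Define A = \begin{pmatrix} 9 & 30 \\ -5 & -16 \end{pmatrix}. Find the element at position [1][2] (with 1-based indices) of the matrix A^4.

Characteristic polynomial: μ^2 + 7μ + 6 = (μ + 1)(μ + 6), so the eigenvalues are -6, -1.
μ=-6: eigenvector (-2, 1).
μ=-1: eigenvector (-3, 1).
P = [[-2, -3], [1, 1]], D = diag(-6, -1), P⁻¹ = [[1, 3], [-1, -2]].
A⁴ = P·diag(1296, 1)·P⁻¹ = [[-2589, -7770], [1295, 3886]].
The requested entry is -7770.

-7770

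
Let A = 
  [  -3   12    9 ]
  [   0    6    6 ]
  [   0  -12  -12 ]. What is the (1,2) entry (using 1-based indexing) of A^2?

Characteristic polynomial: r^3 + 9r^2 + 18r = r(r + 3)(r + 6), so the eigenvalues are -6, -3, 0.
r=-3: eigenvector (1, 0, 0).
r=-6: eigenvector (-2, -1, 2).
r=0: eigenvector (-1, -1, 1).
P = [[1, -2, -1], [0, -1, -1], [0, 2, 1]], D = diag(-3, -6, 0), P⁻¹ = [[1, 0, 1], [0, 1, 1], [0, -2, -1]].
A² = P·diag(9, 36, 0)·P⁻¹ = [[9, -72, -63], [0, -36, -36], [0, 72, 72]].
The requested entry is -72.

-72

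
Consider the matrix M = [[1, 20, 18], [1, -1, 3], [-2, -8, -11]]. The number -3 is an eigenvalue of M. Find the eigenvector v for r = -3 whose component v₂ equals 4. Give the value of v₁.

M + 3I = [[4, 20, 18], [1, 2, 3], [-2, -8, -8]].
Solving (M + 3I)v = 0 gives the eigenspace spanned by (16, 4, -8).
With v₂ = 4, v = (16, 4, -8), so v₁ = 16.

16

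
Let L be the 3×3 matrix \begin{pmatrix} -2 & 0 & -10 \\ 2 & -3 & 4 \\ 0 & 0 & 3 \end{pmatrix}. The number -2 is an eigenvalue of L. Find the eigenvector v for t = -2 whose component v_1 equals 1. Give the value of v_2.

2

L + 2I = [[0, 0, -10], [2, -1, 4], [0, 0, 5]].
Solving (L + 2I)v = 0 gives the eigenspace spanned by (1, 2, 0).
With v_1 = 1, v = (1, 2, 0), so v_2 = 2.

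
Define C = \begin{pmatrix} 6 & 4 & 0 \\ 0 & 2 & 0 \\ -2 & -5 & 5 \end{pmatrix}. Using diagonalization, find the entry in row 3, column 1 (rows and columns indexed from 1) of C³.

-182

Characteristic polynomial: μ^3 - 13μ^2 + 52μ - 60 = (μ - 6)(μ - 5)(μ - 2), so the eigenvalues are 2, 5, 6.
μ=6: eigenvector (1, 0, -2).
μ=2: eigenvector (-1, 1, 1).
μ=5: eigenvector (0, 0, 1).
P = [[1, -1, 0], [0, 1, 0], [-2, 1, 1]], D = diag(6, 2, 5), P⁻¹ = [[1, 1, 0], [0, 1, 0], [2, 1, 1]].
C³ = P·diag(216, 8, 125)·P⁻¹ = [[216, 208, 0], [0, 8, 0], [-182, -299, 125]].
The requested entry is -182.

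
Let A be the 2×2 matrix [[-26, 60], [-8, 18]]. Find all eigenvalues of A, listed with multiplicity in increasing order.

Characteristic polynomial: p(t) = t^2 + 8t + 12 = (t + 2)(t + 6).
Roots (with multiplicity): -6, -2.

-6, -2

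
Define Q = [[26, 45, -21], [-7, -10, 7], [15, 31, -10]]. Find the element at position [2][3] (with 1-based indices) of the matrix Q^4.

Characteristic polynomial: t^3 - 6t^2 - 7t + 60 = (t - 5)(t - 4)(t + 3), so the eigenvalues are -3, 4, 5.
t=5: eigenvector (1, 0, 1).
t=4: eigenvector (-3, 1, -1).
t=-3: eigenvector (3, -1, 2).
P = [[1, -3, 3], [0, 1, -1], [1, -1, 2]], D = diag(5, 4, -3), P⁻¹ = [[1, 3, 0], [-1, -1, 1], [-1, -2, 1]].
Q⁴ = P·diag(625, 256, 81)·P⁻¹ = [[1150, 2157, -525], [-175, -94, 175], [719, 1807, -94]].
The requested entry is 175.

175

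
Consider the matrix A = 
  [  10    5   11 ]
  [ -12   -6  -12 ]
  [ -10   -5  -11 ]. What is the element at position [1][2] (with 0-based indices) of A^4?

2592

Characteristic polynomial: t^3 + 7t^2 + 6t = t(t + 1)(t + 6), so the eigenvalues are -6, -1, 0.
t=0: eigenvector (1, -2, 0).
t=-1: eigenvector (-1, 0, 1).
t=-6: eigenvector (-1, 1, 1).
P = [[1, -1, -1], [-2, 0, 1], [0, 1, 1]], D = diag(0, -1, -6), P⁻¹ = [[1, 0, 1], [-2, -1, -1], [2, 1, 2]].
A⁴ = P·diag(0, 1, 1296)·P⁻¹ = [[-2590, -1295, -2591], [2592, 1296, 2592], [2590, 1295, 2591]].
The requested entry is 2592.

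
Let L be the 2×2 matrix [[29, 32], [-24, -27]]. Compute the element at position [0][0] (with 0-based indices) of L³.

Characteristic polynomial: μ^2 - 2μ - 15 = (μ - 5)(μ + 3), so the eigenvalues are -3, 5.
μ=-3: eigenvector (-1, 1).
μ=5: eigenvector (4, -3).
P = [[-1, 4], [1, -3]], D = diag(-3, 5), P⁻¹ = [[3, 4], [1, 1]].
L³ = P·diag(-27, 125)·P⁻¹ = [[581, 608], [-456, -483]].
The requested entry is 581.

581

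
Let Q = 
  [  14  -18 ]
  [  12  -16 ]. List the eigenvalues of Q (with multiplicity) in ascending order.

Characteristic polynomial: p(μ) = μ^2 + 2μ - 8 = (μ - 2)(μ + 4).
Roots (with multiplicity): -4, 2.

-4, 2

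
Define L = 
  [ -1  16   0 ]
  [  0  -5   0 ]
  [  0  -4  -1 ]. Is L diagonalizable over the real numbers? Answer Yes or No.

Characteristic polynomial: p(r) = r^3 + 7r^2 + 11r + 5 = (r + 1)^2(r + 5).
r = -1 has algebraic multiplicity 2; rank(L + 1I) = 1, so geometric multiplicity = 2.
Every eigenvalue has geometric = algebraic multiplicity, so L is diagonalizable.

Yes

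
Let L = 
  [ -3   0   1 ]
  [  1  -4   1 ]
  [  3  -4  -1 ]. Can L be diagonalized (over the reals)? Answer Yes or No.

Characteristic polynomial: p(r) = r^3 + 8r^2 + 20r + 16 = (r + 2)^2(r + 4).
r = -2 has algebraic multiplicity 2; rank(L + 2I) = 2, so geometric multiplicity = 1.
Geometric multiplicity < algebraic multiplicity, so L is not diagonalizable.

No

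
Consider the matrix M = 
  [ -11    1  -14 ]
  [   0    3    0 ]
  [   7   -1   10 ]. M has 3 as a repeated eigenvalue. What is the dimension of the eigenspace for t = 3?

1

M − 3I = [[-14, 1, -14], [0, 0, 0], [7, -1, 7]].
This matrix has rank 2, so its null space has dimension 3 − 2 = 1.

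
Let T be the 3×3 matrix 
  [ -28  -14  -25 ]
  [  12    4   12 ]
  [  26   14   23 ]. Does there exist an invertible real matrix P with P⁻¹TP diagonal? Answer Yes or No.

Yes

Characteristic polynomial: p(λ) = λ^3 + λ^2 - 14λ - 24 = (λ - 4)(λ + 2)(λ + 3).
All 3 eigenvalues are distinct, so T is diagonalizable.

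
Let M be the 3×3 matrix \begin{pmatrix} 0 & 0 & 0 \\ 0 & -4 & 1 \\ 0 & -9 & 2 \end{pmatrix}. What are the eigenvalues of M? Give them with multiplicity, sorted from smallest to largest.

-1, -1, 0

Characteristic polynomial: p(t) = t^3 + 2t^2 + t = t(t + 1)^2.
Roots (with multiplicity): -1, -1, 0.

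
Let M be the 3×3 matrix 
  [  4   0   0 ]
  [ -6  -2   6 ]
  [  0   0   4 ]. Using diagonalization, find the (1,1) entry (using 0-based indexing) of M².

Characteristic polynomial: s^3 - 6s^2 + 32 = (s - 4)^2(s + 2), so the eigenvalues are -2, 4, 4.
s=4: eigenvector (1, 0, 1).
s=4: eigenvector (0, 1, 1).
s=-2: eigenvector (0, 1, 0).
P = [[1, 0, 0], [0, 1, 1], [1, 1, 0]], D = diag(4, 4, -2), P⁻¹ = [[1, 0, 0], [-1, 0, 1], [1, 1, -1]].
M² = P·diag(16, 16, 4)·P⁻¹ = [[16, 0, 0], [-12, 4, 12], [0, 0, 16]].
The requested entry is 4.

4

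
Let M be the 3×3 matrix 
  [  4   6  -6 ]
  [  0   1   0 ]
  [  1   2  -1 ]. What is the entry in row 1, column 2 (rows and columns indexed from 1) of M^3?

Characteristic polynomial: λ^3 - 4λ^2 + 5λ - 2 = (λ - 2)(λ - 1)^2, so the eigenvalues are 1, 1, 2.
λ=1: eigenvector (0, 1, 1).
λ=1: eigenvector (-2, 0, -1).
λ=2: eigenvector (3, 0, 1).
P = [[0, -2, 3], [1, 0, 0], [1, -1, 1]], D = diag(1, 1, 2), P⁻¹ = [[0, 1, 0], [1, 3, -3], [1, 2, -2]].
M³ = P·diag(1, 1, 8)·P⁻¹ = [[22, 42, -42], [0, 1, 0], [7, 14, -13]].
The requested entry is 42.

42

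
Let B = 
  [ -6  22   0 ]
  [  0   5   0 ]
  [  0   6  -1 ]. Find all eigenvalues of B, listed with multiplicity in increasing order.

-6, -1, 5

Characteristic polynomial: p(t) = t^3 + 2t^2 - 29t - 30 = (t - 5)(t + 1)(t + 6).
Roots (with multiplicity): -6, -1, 5.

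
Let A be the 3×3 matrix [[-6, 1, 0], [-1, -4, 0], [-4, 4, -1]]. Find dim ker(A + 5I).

A + 5I = [[-1, 1, 0], [-1, 1, 0], [-4, 4, 4]].
This matrix has rank 2, so its null space has dimension 3 − 2 = 1.

1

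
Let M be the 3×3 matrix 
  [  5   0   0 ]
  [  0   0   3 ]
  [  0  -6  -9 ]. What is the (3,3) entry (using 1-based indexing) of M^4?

2511

Characteristic polynomial: s^3 + 4s^2 - 27s - 90 = (s - 5)(s + 3)(s + 6), so the eigenvalues are -6, -3, 5.
s=5: eigenvector (1, 0, 0).
s=-6: eigenvector (0, 1, -2).
s=-3: eigenvector (0, 1, -1).
P = [[1, 0, 0], [0, 1, 1], [0, -2, -1]], D = diag(5, -6, -3), P⁻¹ = [[1, 0, 0], [0, -1, -1], [0, 2, 1]].
M⁴ = P·diag(625, 1296, 81)·P⁻¹ = [[625, 0, 0], [0, -1134, -1215], [0, 2430, 2511]].
The requested entry is 2511.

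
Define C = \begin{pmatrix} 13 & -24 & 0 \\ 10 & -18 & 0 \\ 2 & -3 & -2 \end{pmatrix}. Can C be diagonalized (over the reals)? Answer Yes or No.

Characteristic polynomial: p(λ) = λ^3 + 7λ^2 + 16λ + 12 = (λ + 2)^2(λ + 3).
λ = -2 has algebraic multiplicity 2; rank(C + 2I) = 2, so geometric multiplicity = 1.
Geometric multiplicity < algebraic multiplicity, so C is not diagonalizable.

No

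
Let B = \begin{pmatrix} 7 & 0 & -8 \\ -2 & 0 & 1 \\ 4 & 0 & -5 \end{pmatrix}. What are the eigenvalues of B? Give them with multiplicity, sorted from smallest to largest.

Characteristic polynomial: p(s) = s^3 - 2s^2 - 3s = s(s - 3)(s + 1).
Roots (with multiplicity): -1, 0, 3.

-1, 0, 3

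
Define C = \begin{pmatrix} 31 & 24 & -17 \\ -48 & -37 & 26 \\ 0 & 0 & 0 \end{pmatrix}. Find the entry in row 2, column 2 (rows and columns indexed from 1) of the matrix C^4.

Characteristic polynomial: r^3 + 6r^2 + 5r = r(r + 1)(r + 5), so the eigenvalues are -5, -1, 0.
r=-1: eigenvector (-3, 4, 0).
r=-5: eigenvector (2, -3, 0).
r=0: eigenvector (-1, 2, 1).
P = [[-3, 2, -1], [4, -3, 2], [0, 0, 1]], D = diag(-1, -5, 0), P⁻¹ = [[-3, -2, 1], [-4, -3, 2], [0, 0, 1]].
C⁴ = P·diag(1, 625, 0)·P⁻¹ = [[-4991, -3744, 2497], [7488, 5617, -3746], [0, 0, 0]].
The requested entry is 5617.

5617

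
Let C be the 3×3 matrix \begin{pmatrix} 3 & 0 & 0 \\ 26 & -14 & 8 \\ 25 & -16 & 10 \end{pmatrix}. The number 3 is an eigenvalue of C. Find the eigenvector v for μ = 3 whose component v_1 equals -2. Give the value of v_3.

C − 3I = [[0, 0, 0], [26, -17, 8], [25, -16, 7]].
Solving (C − 3I)v = 0 gives the eigenspace spanned by (-2, -4, -2).
With v_1 = -2, v = (-2, -4, -2), so v_3 = -2.

-2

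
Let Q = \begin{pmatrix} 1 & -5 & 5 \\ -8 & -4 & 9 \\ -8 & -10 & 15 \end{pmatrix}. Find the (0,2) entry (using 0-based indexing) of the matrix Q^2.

35

Characteristic polynomial: λ^3 - 12λ^2 + 41λ - 30 = (λ - 6)(λ - 5)(λ - 1), so the eigenvalues are 1, 5, 6.
λ=6: eigenvector (1, 1, 2).
λ=5: eigenvector (0, 1, 1).
λ=1: eigenvector (1, 2, 2).
P = [[1, 0, 1], [1, 1, 2], [2, 1, 2]], D = diag(6, 5, 1), P⁻¹ = [[0, -1, 1], [-2, 0, 1], [1, 1, -1]].
Q² = P·diag(36, 25, 1)·P⁻¹ = [[1, -35, 35], [-48, -34, 59], [-48, -70, 95]].
The requested entry is 35.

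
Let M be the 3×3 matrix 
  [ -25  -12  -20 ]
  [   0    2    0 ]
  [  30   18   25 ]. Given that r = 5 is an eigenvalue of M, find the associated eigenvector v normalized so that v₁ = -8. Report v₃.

M − 5I = [[-30, -12, -20], [0, -3, 0], [30, 18, 20]].
Solving (M − 5I)v = 0 gives the eigenspace spanned by (-8, 0, 12).
With v₁ = -8, v = (-8, 0, 12), so v₃ = 12.

12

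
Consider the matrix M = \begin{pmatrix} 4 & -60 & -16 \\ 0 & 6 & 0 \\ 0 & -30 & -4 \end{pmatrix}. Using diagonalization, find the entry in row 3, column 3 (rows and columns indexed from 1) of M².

16

Characteristic polynomial: s^3 - 6s^2 - 16s + 96 = (s - 6)(s - 4)(s + 4), so the eigenvalues are -4, 4, 6.
s=4: eigenvector (1, 0, 0).
s=6: eigenvector (-6, 1, -3).
s=-4: eigenvector (2, 0, 1).
P = [[1, -6, 2], [0, 1, 0], [0, -3, 1]], D = diag(4, 6, -4), P⁻¹ = [[1, 0, -2], [0, 1, 0], [0, 3, 1]].
M² = P·diag(16, 36, 16)·P⁻¹ = [[16, -120, 0], [0, 36, 0], [0, -60, 16]].
The requested entry is 16.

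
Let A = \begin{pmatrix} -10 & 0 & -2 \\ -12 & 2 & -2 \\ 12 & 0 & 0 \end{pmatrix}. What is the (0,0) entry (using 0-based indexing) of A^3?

Characteristic polynomial: s^3 + 8s^2 + 4s - 48 = (s - 2)(s + 4)(s + 6), so the eigenvalues are -6, -4, 2.
s=-6: eigenvector (1, 1, -2).
s=-4: eigenvector (-1, -1, 3).
s=2: eigenvector (0, 1, 0).
P = [[1, -1, 0], [1, -1, 1], [-2, 3, 0]], D = diag(-6, -4, 2), P⁻¹ = [[3, 0, 1], [2, 0, 1], [-1, 1, 0]].
A³ = P·diag(-216, -64, 8)·P⁻¹ = [[-520, 0, -152], [-528, 8, -152], [912, 0, 240]].
The requested entry is -520.

-520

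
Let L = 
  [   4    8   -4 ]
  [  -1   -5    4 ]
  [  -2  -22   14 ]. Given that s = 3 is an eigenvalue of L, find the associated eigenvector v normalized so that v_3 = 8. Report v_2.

L − 3I = [[1, 8, -4], [-1, -8, 4], [-2, -22, 11]].
Solving (L − 3I)v = 0 gives the eigenspace spanned by (0, 4, 8).
With v_3 = 8, v = (0, 4, 8), so v_2 = 4.

4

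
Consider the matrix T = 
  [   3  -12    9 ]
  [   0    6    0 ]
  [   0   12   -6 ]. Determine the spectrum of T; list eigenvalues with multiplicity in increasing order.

Characteristic polynomial: p(λ) = λ^3 - 3λ^2 - 36λ + 108 = (λ - 6)(λ - 3)(λ + 6).
Roots (with multiplicity): -6, 3, 6.

-6, 3, 6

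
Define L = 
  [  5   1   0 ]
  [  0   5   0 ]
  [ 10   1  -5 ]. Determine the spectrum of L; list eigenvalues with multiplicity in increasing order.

Characteristic polynomial: p(μ) = μ^3 - 5μ^2 - 25μ + 125 = (μ - 5)^2(μ + 5).
Roots (with multiplicity): -5, 5, 5.

-5, 5, 5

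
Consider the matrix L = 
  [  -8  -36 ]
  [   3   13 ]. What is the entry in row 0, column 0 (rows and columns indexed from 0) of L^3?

Characteristic polynomial: r^2 - 5r + 4 = (r - 4)(r - 1), so the eigenvalues are 1, 4.
r=4: eigenvector (-3, 1).
r=1: eigenvector (4, -1).
P = [[-3, 4], [1, -1]], D = diag(4, 1), P⁻¹ = [[1, 4], [1, 3]].
L³ = P·diag(64, 1)·P⁻¹ = [[-188, -756], [63, 253]].
The requested entry is -188.

-188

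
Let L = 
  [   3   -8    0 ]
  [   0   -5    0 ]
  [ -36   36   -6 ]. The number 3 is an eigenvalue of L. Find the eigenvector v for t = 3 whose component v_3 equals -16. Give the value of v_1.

4

L − 3I = [[0, -8, 0], [0, -8, 0], [-36, 36, -9]].
Solving (L − 3I)v = 0 gives the eigenspace spanned by (4, 0, -16).
With v_3 = -16, v = (4, 0, -16), so v_1 = 4.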